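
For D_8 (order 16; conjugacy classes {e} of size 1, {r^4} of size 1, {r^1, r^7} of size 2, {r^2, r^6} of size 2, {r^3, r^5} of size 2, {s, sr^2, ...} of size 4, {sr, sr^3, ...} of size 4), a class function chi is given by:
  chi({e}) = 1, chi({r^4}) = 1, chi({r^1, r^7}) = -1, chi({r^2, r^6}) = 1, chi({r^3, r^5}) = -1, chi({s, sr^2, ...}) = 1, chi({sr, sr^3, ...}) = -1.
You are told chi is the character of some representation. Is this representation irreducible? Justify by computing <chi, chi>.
Irreducible: <chi, chi> = 1.

Solution. <chi, chi> = (1/|G|) sum_C |C| * |chi(C)|^2 = (1/16)[1*|1|^2 + 1*|1|^2 + 2*|-1|^2 + 2*|1|^2 + 2*|-1|^2 + 4*|1|^2 + 4*|-1|^2]
  = (1/16)[(1) + (1) + (2) + (2) + (2) + (4) + (4)] = 16/16 = 1.
A character is irreducible iff <chi, chi> = 1, so this representation is irreducible.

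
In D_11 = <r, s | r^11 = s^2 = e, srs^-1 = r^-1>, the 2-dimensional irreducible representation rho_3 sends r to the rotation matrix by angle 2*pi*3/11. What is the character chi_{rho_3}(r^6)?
chi_{rho_3}(r^6) = 2*cos(2*pi*3*6/11) = -2*cos(3*pi/11)

Why: rho_3(r^6) is rotation by angle 2*pi*3*6/11, whose trace is 2*cos(2*pi*3*6/11) = -2*cos(3*pi/11).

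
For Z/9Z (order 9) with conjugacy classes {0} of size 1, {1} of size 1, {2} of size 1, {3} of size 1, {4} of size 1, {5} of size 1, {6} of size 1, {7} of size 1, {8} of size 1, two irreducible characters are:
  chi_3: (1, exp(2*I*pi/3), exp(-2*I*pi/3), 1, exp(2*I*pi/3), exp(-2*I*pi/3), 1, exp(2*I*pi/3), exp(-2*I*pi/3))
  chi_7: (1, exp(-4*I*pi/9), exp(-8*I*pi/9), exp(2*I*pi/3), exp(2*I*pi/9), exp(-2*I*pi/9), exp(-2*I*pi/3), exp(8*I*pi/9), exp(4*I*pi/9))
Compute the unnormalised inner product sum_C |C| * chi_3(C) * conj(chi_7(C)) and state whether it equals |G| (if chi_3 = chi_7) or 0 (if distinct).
Sum = 0; so <chi_3, chi_7> = 0 (distinct irreducibles are orthogonal).

Working: Compute term by term over conjugacy classes (|C| * chi_3(C) * conj(chi_7(C))):
  1*(1)*conj(1) + 1*(exp(2*I*pi/3))*conj(exp(-4*I*pi/9)) + 1*(exp(-2*I*pi/3))*conj(exp(-8*I*pi/9)) + 1*(1)*conj(exp(2*I*pi/3)) + 1*(exp(2*I*pi/3))*conj(exp(2*I*pi/9)) + 1*(exp(-2*I*pi/3))*conj(exp(-2*I*pi/9)) + 1*(1)*conj(exp(-2*I*pi/3)) + 1*(exp(2*I*pi/3))*conj(exp(8*I*pi/9)) + 1*(exp(-2*I*pi/3))*conj(exp(4*I*pi/9))
  = (1) + (exp(-8*I*pi/9)) + (exp(2*I*pi/9)) + (exp(-2*I*pi/3)) + (exp(4*I*pi/9)) + (exp(-4*I*pi/9)) + (exp(2*I*pi/3)) + (exp(-2*I*pi/9)) + (exp(8*I*pi/9))
  = 0.
(Exp terms are combined using exp(i*s)*conj(exp(i*t)) = exp(i*(s-t)), and sums of them are collapsed using the identity that for every m > 1 the m distinct m-th roots of unity sum to 0, e.g. 1 + exp(2*I*pi/3) + exp(-2*I*pi/3) = 0.)
Dividing by |G| = 9 gives 0/9 = 0, matching the row-orthogonality relation <chi_3, chi_7> = [chi_3 = chi_7].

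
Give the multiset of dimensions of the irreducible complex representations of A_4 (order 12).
Dimensions: 1, 1, 1, 3

Argument: There are 4 irreducibles (= number of conjugacy classes). Their dimensions d_i satisfy sum d_i^2 = |G| = 12: 1 + 1 + 1 + 9 = 12.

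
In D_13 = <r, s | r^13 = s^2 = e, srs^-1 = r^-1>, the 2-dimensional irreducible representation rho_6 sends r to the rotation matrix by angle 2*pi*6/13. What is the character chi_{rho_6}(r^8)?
chi_{rho_6}(r^8) = 2*cos(2*pi*6*8/13) = -2*cos(5*pi/13)

Proof sketch: rho_6(r^8) is rotation by angle 2*pi*6*8/13, whose trace is 2*cos(2*pi*6*8/13) = -2*cos(5*pi/13).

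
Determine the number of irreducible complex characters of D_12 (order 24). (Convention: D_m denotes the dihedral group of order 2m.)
9

Details: The number of irreducible complex representations of a finite group equals its number of conjugacy classes. D_12 has 9 conjugacy classes (n/2 + 3 for n even), so D_12 (order 24) has exactly 9 irreducible complex representations.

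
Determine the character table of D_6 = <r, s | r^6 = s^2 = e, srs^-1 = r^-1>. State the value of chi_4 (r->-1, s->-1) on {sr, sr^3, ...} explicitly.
Conjugacy classes: {e} of size 1, {r^3} of size 1, {r^1, r^5} of size 2, {r^2, r^4} of size 2, {s, sr^2, ...} of size 3, {sr, sr^3, ...} of size 3.
Character table:
  irrep \ class              {e} (size 1)  {r^3} (size 1)  {r^1, r^5} (size 2)  {r^2, r^4} (size 2)  {s, sr^2, ...} (size 3)  {sr, sr^3, ...} (size 3)
  chi_1 (triv)               1             1               1                    1                    1                        1                       
  chi_2 (sign: r->1, s->-1)  1             1               1                    1                    -1                       -1                      
  chi_3 (r->-1, s->1)        1             -1              -1                   1                    1                        -1                      
  chi_4 (r->-1, s->-1)       1             -1              -1                   1                    -1                       1                       
  chi_5 (2d, j=1)            2             -2              1                    -1                   0                        0                       
  chi_6 (2d, j=2)            2             2               -1                   -1                   0                        0                       

Spot check: chi_4 (r->-1, s->-1) on {sr, sr^3, ...} = 1.

Reasoning: D_6 has order 2*6 = 12 with 6 conjugacy classes, hence 6 irreducibles. Sum of squared dims 1 + 1 + 1 + 1 + 4 + 4 = 12 = |G|. Linear characters come from the abelianisation; the 2-dimensional irreps have character r^k -> 2*cos(2*pi*j*k/6), reflections -> 0.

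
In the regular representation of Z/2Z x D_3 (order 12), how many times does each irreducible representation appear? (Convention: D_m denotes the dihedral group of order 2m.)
Each irreducible V_i of dimension d_i appears with multiplicity d_i, i.e. rho_reg = (direct sum over all irreducibles V_i) d_i V_i. The irreducible dimensions for Z/2Z x D_3 are 1, 1, 1, 1, 2, 2: 4 irreducibles of dimension 1, each with multiplicity 1; 2 irreducibles of dimension 2, each with multiplicity 2. Total dimension 4*1*1 + 2*2*2 = 12 = |G|.

Derivation: General theorem: in the regular representation of a finite group G, each irreducible appears with multiplicity equal to its dimension. Check: dim(rho_reg) = sum d_i^2 = 1 + 1 + 1 + 1 + 4 + 4 = 12 = |G|.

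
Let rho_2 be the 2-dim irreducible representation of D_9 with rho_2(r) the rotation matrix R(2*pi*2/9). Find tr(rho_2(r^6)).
chi_{rho_2}(r^6) = 2*cos(2*pi*2*6/9) = -1

Working: rho_2(r^6) is rotation by angle 2*pi*2*6/9, whose trace is 2*cos(2*pi*2*6/9) = -1.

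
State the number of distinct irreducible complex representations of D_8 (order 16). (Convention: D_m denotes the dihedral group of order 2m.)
7

Explanation: The number of irreducible complex representations of a finite group equals its number of conjugacy classes. D_8 has 7 conjugacy classes (n/2 + 3 for n even), so D_8 (order 16) has exactly 7 irreducible complex representations.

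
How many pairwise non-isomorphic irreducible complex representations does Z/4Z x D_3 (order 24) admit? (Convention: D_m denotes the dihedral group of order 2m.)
12

Why: The number of irreducible complex representations of a finite group equals its number of conjugacy classes. For a direct product, #classes(G x H) = #classes(G) * #classes(H). Z/4Z has 4 classes (abelian), D_3 has 3 classes, so 4 * 3 = 12, so Z/4Z x D_3 (order 24) has exactly 12 irreducible complex representations.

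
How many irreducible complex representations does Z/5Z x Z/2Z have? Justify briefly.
10

Solution. The number of irreducible complex representations of a finite group equals its number of conjugacy classes. Z/5Z x Z/2Z is abelian of order 10, so every element is its own conjugacy class: 10 classes, so Z/5Z x Z/2Z (order 10) has exactly 10 irreducible complex representations.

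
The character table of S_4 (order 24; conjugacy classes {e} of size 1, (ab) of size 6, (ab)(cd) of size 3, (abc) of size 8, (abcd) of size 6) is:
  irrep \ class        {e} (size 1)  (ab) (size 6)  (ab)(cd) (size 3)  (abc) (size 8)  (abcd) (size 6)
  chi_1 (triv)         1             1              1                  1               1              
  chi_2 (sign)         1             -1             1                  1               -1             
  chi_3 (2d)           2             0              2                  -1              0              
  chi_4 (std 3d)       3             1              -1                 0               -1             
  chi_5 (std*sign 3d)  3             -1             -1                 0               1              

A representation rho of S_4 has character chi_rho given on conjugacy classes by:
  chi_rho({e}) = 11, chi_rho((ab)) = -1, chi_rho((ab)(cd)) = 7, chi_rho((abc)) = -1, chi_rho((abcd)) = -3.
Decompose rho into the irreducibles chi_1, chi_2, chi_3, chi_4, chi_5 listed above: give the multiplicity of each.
Multiplicities: chi_1: 0, chi_2: 2, chi_3: 3, chi_4: 1, chi_5: 0.

Argument: Use <chi_rho, chi> = (1/|G|) sum_C |C| * chi_rho(C) * conj(chi(C)) with |G| = 24 for each irreducible chi in the table:
  <chi_rho, chi_1> = (1/24)[1*(11)*conj(1) + 6*(-1)*conj(1) + 3*(7)*conj(1) + 8*(-1)*conj(1) + 6*(-3)*conj(1)]
      = (1/24)[(11) + (-6) + (21) + (-8) + (-18)] = 0/24 = 0
  <chi_rho, chi_2> = (1/24)[1*(11)*conj(1) + 6*(-1)*conj(-1) + 3*(7)*conj(1) + 8*(-1)*conj(1) + 6*(-3)*conj(-1)]
      = (1/24)[(11) + (6) + (21) + (-8) + (18)] = 48/24 = 2
  <chi_rho, chi_3> = (1/24)[1*(11)*conj(2) + 6*(-1)*conj(0) + 3*(7)*conj(2) + 8*(-1)*conj(-1) + 6*(-3)*conj(0)]
      = (1/24)[(22) + (0) + (42) + (8) + (0)] = 72/24 = 3
  <chi_rho, chi_4> = (1/24)[1*(11)*conj(3) + 6*(-1)*conj(1) + 3*(7)*conj(-1) + 8*(-1)*conj(0) + 6*(-3)*conj(-1)]
      = (1/24)[(33) + (-6) + (-21) + (0) + (18)] = 24/24 = 1
  <chi_rho, chi_5> = (1/24)[1*(11)*conj(3) + 6*(-1)*conj(-1) + 3*(7)*conj(-1) + 8*(-1)*conj(0) + 6*(-3)*conj(1)]
      = (1/24)[(33) + (6) + (-21) + (0) + (-18)] = 0/24 = 0
Dimension check: dim(rho) = sum (mult * dim) = 0*1 + 2*1 + 3*2 + 1*3 + 0*3 = 11 = chi_rho(e) = 11.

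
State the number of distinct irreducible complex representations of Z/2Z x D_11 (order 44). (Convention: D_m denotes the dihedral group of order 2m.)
14

Argument: The number of irreducible complex representations of a finite group equals its number of conjugacy classes. For a direct product, #classes(G x H) = #classes(G) * #classes(H). Z/2Z has 2 classes (abelian), D_11 has 7 classes, so 2 * 7 = 14, so Z/2Z x D_11 (order 44) has exactly 14 irreducible complex representations.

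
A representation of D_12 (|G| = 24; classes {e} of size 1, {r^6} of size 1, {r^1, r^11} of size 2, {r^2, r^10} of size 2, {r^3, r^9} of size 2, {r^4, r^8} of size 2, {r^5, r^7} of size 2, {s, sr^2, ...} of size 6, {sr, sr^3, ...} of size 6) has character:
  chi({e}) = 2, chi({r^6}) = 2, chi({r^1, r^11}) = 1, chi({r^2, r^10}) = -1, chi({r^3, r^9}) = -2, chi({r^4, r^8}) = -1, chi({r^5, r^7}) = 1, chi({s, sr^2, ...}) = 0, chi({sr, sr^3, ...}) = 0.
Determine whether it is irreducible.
Irreducible: <chi, chi> = 1.

Working: <chi, chi> = (1/|G|) sum_C |C| * |chi(C)|^2 = (1/24)[1*|2|^2 + 1*|2|^2 + 2*|1|^2 + 2*|-1|^2 + 2*|-2|^2 + 2*|-1|^2 + 2*|1|^2 + 6*|0|^2 + 6*|0|^2]
  = (1/24)[(4) + (4) + (2) + (2) + (8) + (2) + (2) + (0) + (0)] = 24/24 = 1.
A character is irreducible iff <chi, chi> = 1, so this representation is irreducible.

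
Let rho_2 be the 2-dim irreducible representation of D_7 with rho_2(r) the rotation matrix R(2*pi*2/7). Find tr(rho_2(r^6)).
chi_{rho_2}(r^6) = 2*cos(2*pi*2*6/7) = -2*cos(3*pi/7)

Working: rho_2(r^6) is rotation by angle 2*pi*2*6/7, whose trace is 2*cos(2*pi*2*6/7) = -2*cos(3*pi/7).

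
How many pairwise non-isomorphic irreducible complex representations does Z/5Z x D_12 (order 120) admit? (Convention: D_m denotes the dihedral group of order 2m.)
45

Details: The number of irreducible complex representations of a finite group equals its number of conjugacy classes. For a direct product, #classes(G x H) = #classes(G) * #classes(H). Z/5Z has 5 classes (abelian), D_12 has 9 classes, so 5 * 9 = 45, so Z/5Z x D_12 (order 120) has exactly 45 irreducible complex representations.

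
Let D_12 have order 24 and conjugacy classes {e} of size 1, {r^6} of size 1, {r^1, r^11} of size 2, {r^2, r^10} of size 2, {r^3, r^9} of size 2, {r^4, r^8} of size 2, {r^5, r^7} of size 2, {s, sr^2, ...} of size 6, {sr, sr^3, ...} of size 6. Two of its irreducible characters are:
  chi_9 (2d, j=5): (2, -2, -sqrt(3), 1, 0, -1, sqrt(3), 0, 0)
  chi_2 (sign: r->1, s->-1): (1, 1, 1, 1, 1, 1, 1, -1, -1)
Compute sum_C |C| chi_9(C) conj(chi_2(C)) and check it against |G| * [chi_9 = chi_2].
Sum = 0; so <chi_9, chi_2> = 0 (distinct irreducibles are orthogonal).

Justification: Compute term by term over conjugacy classes (|C| * chi_9(C) * conj(chi_2(C))):
  1*(2)*conj(1) + 1*(-2)*conj(1) + 2*(-sqrt(3))*conj(1) + 2*(1)*conj(1) + 2*(0)*conj(1) + 2*(-1)*conj(1) + 2*(sqrt(3))*conj(1) + 6*(0)*conj(-1) + 6*(0)*conj(-1)
  = (2) + (-2) + (-2*sqrt(3)) + (2) + (0) + (-2) + (2*sqrt(3)) + (0) + (0)
  = 0.
Dividing by |G| = 24 gives 0/24 = 0, matching the row-orthogonality relation <chi_9, chi_2> = [chi_9 = chi_2].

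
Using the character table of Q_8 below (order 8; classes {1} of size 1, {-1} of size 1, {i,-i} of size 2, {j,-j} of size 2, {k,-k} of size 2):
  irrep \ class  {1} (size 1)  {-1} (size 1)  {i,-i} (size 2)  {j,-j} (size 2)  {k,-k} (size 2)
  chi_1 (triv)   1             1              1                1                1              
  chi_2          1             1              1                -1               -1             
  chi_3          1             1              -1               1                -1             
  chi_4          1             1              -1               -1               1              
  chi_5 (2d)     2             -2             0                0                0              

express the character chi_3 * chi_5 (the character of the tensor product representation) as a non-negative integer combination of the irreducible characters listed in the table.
chi_3 tensor chi_5 = chi_5 (all other irreducibles have multiplicity 0).

Solution. The character of a tensor product is the pointwise product (chi_3 * chi_5)(C) = chi_3(C) * chi_5(C):
  {1}: (1)*(2), {-1}: (1)*(-2), {i,-i}: (-1)*(0), {j,-j}: (1)*(0), {k,-k}: (-1)*(0)
so (chi_3 * chi_5) takes values
  {1} -> 2, {-1} -> -2, {i,-i} -> 0, {j,-j} -> 0, {k,-k} -> 0.
Now take the inner product of this character with each irreducible chi from the table, <chi_3*chi_5, chi> = (1/8) sum_C |C| (chi_3*chi_5)(C) conj(chi(C)):
  <chi_3*chi_5, chi_1> = (1/8)[1*(2)*conj(1) + 1*(-2)*conj(1) + 2*(0)*conj(1) + 2*(0)*conj(1) + 2*(0)*conj(1)]
      = (1/8)[(2) + (-2) + (0) + (0) + (0)] = 0/8 = 0
  <chi_3*chi_5, chi_2> = (1/8)[1*(2)*conj(1) + 1*(-2)*conj(1) + 2*(0)*conj(1) + 2*(0)*conj(-1) + 2*(0)*conj(-1)]
      = (1/8)[(2) + (-2) + (0) + (0) + (0)] = 0/8 = 0
  <chi_3*chi_5, chi_3> = (1/8)[1*(2)*conj(1) + 1*(-2)*conj(1) + 2*(0)*conj(-1) + 2*(0)*conj(1) + 2*(0)*conj(-1)]
      = (1/8)[(2) + (-2) + (0) + (0) + (0)] = 0/8 = 0
  <chi_3*chi_5, chi_4> = (1/8)[1*(2)*conj(1) + 1*(-2)*conj(1) + 2*(0)*conj(-1) + 2*(0)*conj(-1) + 2*(0)*conj(1)]
      = (1/8)[(2) + (-2) + (0) + (0) + (0)] = 0/8 = 0
  <chi_3*chi_5, chi_5> = (1/8)[1*(2)*conj(2) + 1*(-2)*conj(-2) + 2*(0)*conj(0) + 2*(0)*conj(0) + 2*(0)*conj(0)]
      = (1/8)[(4) + (4) + (0) + (0) + (0)] = 8/8 = 1
Hence the multiplicities are chi_5: 1. Dimension check: dim(chi_3)*dim(chi_5) = 1*2 = 2 and sum (mult * dim) = 1*2 = 2.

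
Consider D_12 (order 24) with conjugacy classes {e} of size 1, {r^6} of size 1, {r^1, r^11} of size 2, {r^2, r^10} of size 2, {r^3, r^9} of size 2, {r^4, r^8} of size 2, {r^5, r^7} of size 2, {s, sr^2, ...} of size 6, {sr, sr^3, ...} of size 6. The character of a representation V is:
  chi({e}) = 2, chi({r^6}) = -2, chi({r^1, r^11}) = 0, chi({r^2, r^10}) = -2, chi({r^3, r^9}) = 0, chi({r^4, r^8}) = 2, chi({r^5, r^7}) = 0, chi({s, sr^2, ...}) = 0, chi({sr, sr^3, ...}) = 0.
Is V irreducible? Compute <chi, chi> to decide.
Irreducible: <chi, chi> = 1.

Reasoning: <chi, chi> = (1/|G|) sum_C |C| * |chi(C)|^2 = (1/24)[1*|2|^2 + 1*|-2|^2 + 2*|0|^2 + 2*|-2|^2 + 2*|0|^2 + 2*|2|^2 + 2*|0|^2 + 6*|0|^2 + 6*|0|^2]
  = (1/24)[(4) + (4) + (0) + (8) + (0) + (8) + (0) + (0) + (0)] = 24/24 = 1.
A character is irreducible iff <chi, chi> = 1, so this representation is irreducible.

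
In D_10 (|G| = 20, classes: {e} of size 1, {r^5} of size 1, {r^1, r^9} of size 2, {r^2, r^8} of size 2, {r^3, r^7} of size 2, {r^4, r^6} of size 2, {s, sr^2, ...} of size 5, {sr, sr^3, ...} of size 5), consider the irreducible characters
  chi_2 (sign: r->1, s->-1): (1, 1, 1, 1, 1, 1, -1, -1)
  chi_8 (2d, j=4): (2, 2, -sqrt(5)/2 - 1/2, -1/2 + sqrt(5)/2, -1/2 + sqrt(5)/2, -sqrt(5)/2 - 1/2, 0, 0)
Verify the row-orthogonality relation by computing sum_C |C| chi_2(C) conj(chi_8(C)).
Sum = 0; so <chi_2, chi_8> = 0 (distinct irreducibles are orthogonal).

Details: Compute term by term over conjugacy classes (|C| * chi_2(C) * conj(chi_8(C))):
  1*(1)*conj(2) + 1*(1)*conj(2) + 2*(1)*conj(-sqrt(5)/2 - 1/2) + 2*(1)*conj(-1/2 + sqrt(5)/2) + 2*(1)*conj(-1/2 + sqrt(5)/2) + 2*(1)*conj(-sqrt(5)/2 - 1/2) + 5*(-1)*conj(0) + 5*(-1)*conj(0)
  = (2) + (2) + (-sqrt(5) - 1) + (-1 + sqrt(5)) + (-1 + sqrt(5)) + (-sqrt(5) - 1) + (0) + (0)
  = 0.
Dividing by |G| = 20 gives 0/20 = 0, matching the row-orthogonality relation <chi_2, chi_8> = [chi_2 = chi_8].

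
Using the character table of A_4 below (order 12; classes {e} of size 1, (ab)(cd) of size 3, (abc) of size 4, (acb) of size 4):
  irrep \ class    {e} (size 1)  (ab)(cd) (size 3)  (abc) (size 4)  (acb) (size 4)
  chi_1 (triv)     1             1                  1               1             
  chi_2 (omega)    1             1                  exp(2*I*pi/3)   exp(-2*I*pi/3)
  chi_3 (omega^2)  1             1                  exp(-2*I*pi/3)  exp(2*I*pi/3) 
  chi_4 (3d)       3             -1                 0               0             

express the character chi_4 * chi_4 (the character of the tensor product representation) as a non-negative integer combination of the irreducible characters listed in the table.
chi_4 tensor chi_4 = chi_1 + chi_2 + chi_3 + 2*chi_4 (all other irreducibles have multiplicity 0).

Argument: The character of a tensor product is the pointwise product (chi_4 * chi_4)(C) = chi_4(C) * chi_4(C):
  {e}: (3)*(3), (ab)(cd): (-1)*(-1), (abc): (0)*(0), (acb): (0)*(0)
so (chi_4 * chi_4) takes values
  {e} -> 9, (ab)(cd) -> 1, (abc) -> 0, (acb) -> 0.
Now take the inner product of this character with each irreducible chi from the table, <chi_4*chi_4, chi> = (1/12) sum_C |C| (chi_4*chi_4)(C) conj(chi(C)):
  <chi_4*chi_4, chi_1> = (1/12)[1*(9)*conj(1) + 3*(1)*conj(1) + 4*(0)*conj(1) + 4*(0)*conj(1)]
      = (1/12)[(9) + (3) + (0) + (0)] = 12/12 = 1
  <chi_4*chi_4, chi_2> = (1/12)[1*(9)*conj(1) + 3*(1)*conj(1) + 4*(0)*conj(exp(2*I*pi/3)) + 4*(0)*conj(exp(-2*I*pi/3))]
      = (1/12)[(9) + (3) + (0) + (0)] = 12/12 = 1
  <chi_4*chi_4, chi_3> = (1/12)[1*(9)*conj(1) + 3*(1)*conj(1) + 4*(0)*conj(exp(-2*I*pi/3)) + 4*(0)*conj(exp(2*I*pi/3))]
      = (1/12)[(9) + (3) + (0) + (0)] = 12/12 = 1
  <chi_4*chi_4, chi_4> = (1/12)[1*(9)*conj(3) + 3*(1)*conj(-1) + 4*(0)*conj(0) + 4*(0)*conj(0)]
      = (1/12)[(27) + (-3) + (0) + (0)] = 24/12 = 2
(Exp terms are combined using exp(i*s)*conj(exp(i*t)) = exp(i*(s-t)), and sums of them are collapsed using the identity that for every m > 1 the m distinct m-th roots of unity sum to 0, e.g. 1 + exp(2*I*pi/3) + exp(-2*I*pi/3) = 0.)
Hence the multiplicities are chi_1: 1, chi_2: 1, chi_3: 1, chi_4: 2. Dimension check: dim(chi_4)*dim(chi_4) = 3*3 = 9 and sum (mult * dim) = 1*1 + 1*1 + 1*1 + 2*3 = 9.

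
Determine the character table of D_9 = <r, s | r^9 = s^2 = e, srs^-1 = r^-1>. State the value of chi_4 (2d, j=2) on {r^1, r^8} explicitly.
Conjugacy classes: {e} of size 1, {r^1, r^8} of size 2, {r^2, r^7} of size 2, {r^3, r^6} of size 2, {r^4, r^5} of size 2, {s, sr, ..., sr^8} of size 9.
Character table:
  irrep \ class              {e} (size 1)  {r^1, r^8} (size 2)  {r^2, r^7} (size 2)  {r^3, r^6} (size 2)  {r^4, r^5} (size 2)  {s, sr, ..., sr^8} (size 9)
  chi_1 (triv)               1             1                    1                    1                    1                    1                          
  chi_2 (sign: r->1, s->-1)  1             1                    1                    1                    1                    -1                         
  chi_3 (2d, j=1)            2             2*cos(2*pi/9)        2*cos(4*pi/9)        -1                   -2*cos(pi/9)         0                          
  chi_4 (2d, j=2)            2             2*cos(4*pi/9)        -2*cos(pi/9)         -1                   2*cos(2*pi/9)        0                          
  chi_5 (2d, j=3)            2             -1                   -1                   2                    -1                   0                          
  chi_6 (2d, j=4)            2             -2*cos(pi/9)         2*cos(2*pi/9)        -1                   2*cos(4*pi/9)        0                          

Spot check: chi_4 (2d, j=2) on {r^1, r^8} = 2*cos(4*pi/9).

Solution. D_9 has order 2*9 = 18 with 6 conjugacy classes, hence 6 irreducibles. Sum of squared dims 1 + 1 + 4 + 4 + 4 + 4 = 18 = |G|. Linear characters come from the abelianisation; the 2-dimensional irreps have character r^k -> 2*cos(2*pi*j*k/9), reflections -> 0.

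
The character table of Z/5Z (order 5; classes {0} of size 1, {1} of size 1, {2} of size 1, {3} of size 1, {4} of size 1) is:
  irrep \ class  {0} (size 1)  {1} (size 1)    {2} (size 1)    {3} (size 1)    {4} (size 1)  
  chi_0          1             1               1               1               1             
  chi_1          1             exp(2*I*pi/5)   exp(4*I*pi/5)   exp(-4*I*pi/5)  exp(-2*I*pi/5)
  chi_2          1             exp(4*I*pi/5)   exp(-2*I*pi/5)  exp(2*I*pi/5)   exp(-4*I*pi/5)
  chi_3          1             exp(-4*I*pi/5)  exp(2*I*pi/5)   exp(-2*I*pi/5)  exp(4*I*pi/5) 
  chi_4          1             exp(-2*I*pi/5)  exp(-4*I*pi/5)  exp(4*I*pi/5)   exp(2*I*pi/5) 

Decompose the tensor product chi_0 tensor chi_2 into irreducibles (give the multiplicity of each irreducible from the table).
chi_0 tensor chi_2 = chi_2 (all other irreducibles have multiplicity 0).

Details: The character of a tensor product is the pointwise product (chi_0 * chi_2)(C) = chi_0(C) * chi_2(C):
  {0}: (1)*(1), {1}: (1)*(exp(4*I*pi/5)), {2}: (1)*(exp(-2*I*pi/5)), {3}: (1)*(exp(2*I*pi/5)), {4}: (1)*(exp(-4*I*pi/5))
so (chi_0 * chi_2) takes values
  {0} -> 1, {1} -> exp(4*I*pi/5), {2} -> exp(-2*I*pi/5), {3} -> exp(2*I*pi/5), {4} -> exp(-4*I*pi/5).
Now take the inner product of this character with each irreducible chi from the table, <chi_0*chi_2, chi> = (1/5) sum_C |C| (chi_0*chi_2)(C) conj(chi(C)):
  <chi_0*chi_2, chi_0> = (1/5)[1*(1)*conj(1) + 1*(exp(4*I*pi/5))*conj(1) + 1*(exp(-2*I*pi/5))*conj(1) + 1*(exp(2*I*pi/5))*conj(1) + 1*(exp(-4*I*pi/5))*conj(1)]
      = (1/5)[(1) + (exp(4*I*pi/5)) + (exp(-2*I*pi/5)) + (exp(2*I*pi/5)) + (exp(-4*I*pi/5))] = 0/5 = 0
  <chi_0*chi_2, chi_1> = (1/5)[1*(1)*conj(1) + 1*(exp(4*I*pi/5))*conj(exp(2*I*pi/5)) + 1*(exp(-2*I*pi/5))*conj(exp(4*I*pi/5)) + 1*(exp(2*I*pi/5))*conj(exp(-4*I*pi/5)) + 1*(exp(-4*I*pi/5))*conj(exp(-2*I*pi/5))]
      = (1/5)[(1) + (exp(2*I*pi/5)) + (exp(4*I*pi/5)) + (exp(-4*I*pi/5)) + (exp(-2*I*pi/5))] = 0/5 = 0
  <chi_0*chi_2, chi_2> = (1/5)[1*(1)*conj(1) + 1*(exp(4*I*pi/5))*conj(exp(4*I*pi/5)) + 1*(exp(-2*I*pi/5))*conj(exp(-2*I*pi/5)) + 1*(exp(2*I*pi/5))*conj(exp(2*I*pi/5)) + 1*(exp(-4*I*pi/5))*conj(exp(-4*I*pi/5))]
      = (1/5)[(1) + (1) + (1) + (1) + (1)] = 5/5 = 1
  <chi_0*chi_2, chi_3> = (1/5)[1*(1)*conj(1) + 1*(exp(4*I*pi/5))*conj(exp(-4*I*pi/5)) + 1*(exp(-2*I*pi/5))*conj(exp(2*I*pi/5)) + 1*(exp(2*I*pi/5))*conj(exp(-2*I*pi/5)) + 1*(exp(-4*I*pi/5))*conj(exp(4*I*pi/5))]
      = (1/5)[(1) + (exp(-2*I*pi/5)) + (exp(-4*I*pi/5)) + (exp(4*I*pi/5)) + (exp(2*I*pi/5))] = 0/5 = 0
  <chi_0*chi_2, chi_4> = (1/5)[1*(1)*conj(1) + 1*(exp(4*I*pi/5))*conj(exp(-2*I*pi/5)) + 1*(exp(-2*I*pi/5))*conj(exp(-4*I*pi/5)) + 1*(exp(2*I*pi/5))*conj(exp(4*I*pi/5)) + 1*(exp(-4*I*pi/5))*conj(exp(2*I*pi/5))]
      = (1/5)[(1) + (exp(-4*I*pi/5)) + (exp(2*I*pi/5)) + (exp(-2*I*pi/5)) + (exp(4*I*pi/5))] = 0/5 = 0
(Exp terms are combined using exp(i*s)*conj(exp(i*t)) = exp(i*(s-t)), and sums of them are collapsed using the identity that for every m > 1 the m distinct m-th roots of unity sum to 0, e.g. 1 + exp(2*I*pi/3) + exp(-2*I*pi/3) = 0.)
Hence the multiplicities are chi_2: 1. Dimension check: dim(chi_0)*dim(chi_2) = 1*1 = 1 and sum (mult * dim) = 1*1 = 1.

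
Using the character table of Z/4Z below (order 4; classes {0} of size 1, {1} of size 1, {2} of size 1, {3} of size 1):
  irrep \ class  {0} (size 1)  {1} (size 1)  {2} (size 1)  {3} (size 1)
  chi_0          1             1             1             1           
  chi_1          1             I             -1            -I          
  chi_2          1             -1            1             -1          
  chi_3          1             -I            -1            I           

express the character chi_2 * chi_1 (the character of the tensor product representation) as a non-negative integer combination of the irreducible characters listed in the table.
chi_2 tensor chi_1 = chi_3 (all other irreducibles have multiplicity 0).

Solution. The character of a tensor product is the pointwise product (chi_2 * chi_1)(C) = chi_2(C) * chi_1(C):
  {0}: (1)*(1), {1}: (-1)*(I), {2}: (1)*(-1), {3}: (-1)*(-I)
so (chi_2 * chi_1) takes values
  {0} -> 1, {1} -> -I, {2} -> -1, {3} -> I.
Now take the inner product of this character with each irreducible chi from the table, <chi_2*chi_1, chi> = (1/4) sum_C |C| (chi_2*chi_1)(C) conj(chi(C)):
  <chi_2*chi_1, chi_0> = (1/4)[1*(1)*conj(1) + 1*(-I)*conj(1) + 1*(-1)*conj(1) + 1*(I)*conj(1)]
      = (1/4)[(1) + (-I) + (-1) + (I)] = 0/4 = 0
  <chi_2*chi_1, chi_1> = (1/4)[1*(1)*conj(1) + 1*(-I)*conj(I) + 1*(-1)*conj(-1) + 1*(I)*conj(-I)]
      = (1/4)[(1) + (-1) + (1) + (-1)] = 0/4 = 0
  <chi_2*chi_1, chi_2> = (1/4)[1*(1)*conj(1) + 1*(-I)*conj(-1) + 1*(-1)*conj(1) + 1*(I)*conj(-1)]
      = (1/4)[(1) + (I) + (-1) + (-I)] = 0/4 = 0
  <chi_2*chi_1, chi_3> = (1/4)[1*(1)*conj(1) + 1*(-I)*conj(-I) + 1*(-1)*conj(-1) + 1*(I)*conj(I)]
      = (1/4)[(1) + (1) + (1) + (1)] = 4/4 = 1
(Exp terms are combined using exp(i*s)*conj(exp(i*t)) = exp(i*(s-t)), and sums of them are collapsed using the identity that for every m > 1 the m distinct m-th roots of unity sum to 0, e.g. 1 + exp(2*I*pi/3) + exp(-2*I*pi/3) = 0.)
Hence the multiplicities are chi_3: 1. Dimension check: dim(chi_2)*dim(chi_1) = 1*1 = 1 and sum (mult * dim) = 1*1 = 1.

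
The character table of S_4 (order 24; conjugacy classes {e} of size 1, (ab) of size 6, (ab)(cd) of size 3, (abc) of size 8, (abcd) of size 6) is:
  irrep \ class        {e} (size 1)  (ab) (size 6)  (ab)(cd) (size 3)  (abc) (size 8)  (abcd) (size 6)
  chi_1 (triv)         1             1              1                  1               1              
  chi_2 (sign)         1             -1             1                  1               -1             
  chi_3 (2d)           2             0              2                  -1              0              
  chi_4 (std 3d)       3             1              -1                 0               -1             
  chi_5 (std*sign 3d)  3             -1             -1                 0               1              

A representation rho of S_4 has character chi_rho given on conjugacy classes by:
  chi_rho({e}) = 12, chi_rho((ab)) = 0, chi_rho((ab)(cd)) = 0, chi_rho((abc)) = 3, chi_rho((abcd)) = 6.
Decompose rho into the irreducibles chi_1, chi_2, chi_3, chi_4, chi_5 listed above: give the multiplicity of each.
Multiplicities: chi_1: 3, chi_2: 0, chi_3: 0, chi_4: 0, chi_5: 3.

Details: Use <chi_rho, chi> = (1/|G|) sum_C |C| * chi_rho(C) * conj(chi(C)) with |G| = 24 for each irreducible chi in the table:
  <chi_rho, chi_1> = (1/24)[1*(12)*conj(1) + 6*(0)*conj(1) + 3*(0)*conj(1) + 8*(3)*conj(1) + 6*(6)*conj(1)]
      = (1/24)[(12) + (0) + (0) + (24) + (36)] = 72/24 = 3
  <chi_rho, chi_2> = (1/24)[1*(12)*conj(1) + 6*(0)*conj(-1) + 3*(0)*conj(1) + 8*(3)*conj(1) + 6*(6)*conj(-1)]
      = (1/24)[(12) + (0) + (0) + (24) + (-36)] = 0/24 = 0
  <chi_rho, chi_3> = (1/24)[1*(12)*conj(2) + 6*(0)*conj(0) + 3*(0)*conj(2) + 8*(3)*conj(-1) + 6*(6)*conj(0)]
      = (1/24)[(24) + (0) + (0) + (-24) + (0)] = 0/24 = 0
  <chi_rho, chi_4> = (1/24)[1*(12)*conj(3) + 6*(0)*conj(1) + 3*(0)*conj(-1) + 8*(3)*conj(0) + 6*(6)*conj(-1)]
      = (1/24)[(36) + (0) + (0) + (0) + (-36)] = 0/24 = 0
  <chi_rho, chi_5> = (1/24)[1*(12)*conj(3) + 6*(0)*conj(-1) + 3*(0)*conj(-1) + 8*(3)*conj(0) + 6*(6)*conj(1)]
      = (1/24)[(36) + (0) + (0) + (0) + (36)] = 72/24 = 3
Dimension check: dim(rho) = sum (mult * dim) = 3*1 + 0*1 + 0*2 + 0*3 + 3*3 = 12 = chi_rho(e) = 12.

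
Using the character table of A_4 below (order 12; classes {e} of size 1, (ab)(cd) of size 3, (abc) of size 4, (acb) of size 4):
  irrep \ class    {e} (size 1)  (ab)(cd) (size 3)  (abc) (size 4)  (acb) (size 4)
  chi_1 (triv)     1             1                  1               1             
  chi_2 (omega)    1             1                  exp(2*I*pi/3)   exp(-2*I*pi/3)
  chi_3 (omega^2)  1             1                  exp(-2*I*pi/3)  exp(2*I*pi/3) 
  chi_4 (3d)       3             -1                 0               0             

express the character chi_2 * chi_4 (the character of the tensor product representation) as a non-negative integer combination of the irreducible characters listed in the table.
chi_2 tensor chi_4 = chi_4 (all other irreducibles have multiplicity 0).

Argument: The character of a tensor product is the pointwise product (chi_2 * chi_4)(C) = chi_2(C) * chi_4(C):
  {e}: (1)*(3), (ab)(cd): (1)*(-1), (abc): (exp(2*I*pi/3))*(0), (acb): (exp(-2*I*pi/3))*(0)
so (chi_2 * chi_4) takes values
  {e} -> 3, (ab)(cd) -> -1, (abc) -> 0, (acb) -> 0.
Now take the inner product of this character with each irreducible chi from the table, <chi_2*chi_4, chi> = (1/12) sum_C |C| (chi_2*chi_4)(C) conj(chi(C)):
  <chi_2*chi_4, chi_1> = (1/12)[1*(3)*conj(1) + 3*(-1)*conj(1) + 4*(0)*conj(1) + 4*(0)*conj(1)]
      = (1/12)[(3) + (-3) + (0) + (0)] = 0/12 = 0
  <chi_2*chi_4, chi_2> = (1/12)[1*(3)*conj(1) + 3*(-1)*conj(1) + 4*(0)*conj(exp(2*I*pi/3)) + 4*(0)*conj(exp(-2*I*pi/3))]
      = (1/12)[(3) + (-3) + (0) + (0)] = 0/12 = 0
  <chi_2*chi_4, chi_3> = (1/12)[1*(3)*conj(1) + 3*(-1)*conj(1) + 4*(0)*conj(exp(-2*I*pi/3)) + 4*(0)*conj(exp(2*I*pi/3))]
      = (1/12)[(3) + (-3) + (0) + (0)] = 0/12 = 0
  <chi_2*chi_4, chi_4> = (1/12)[1*(3)*conj(3) + 3*(-1)*conj(-1) + 4*(0)*conj(0) + 4*(0)*conj(0)]
      = (1/12)[(9) + (3) + (0) + (0)] = 12/12 = 1
(Exp terms are combined using exp(i*s)*conj(exp(i*t)) = exp(i*(s-t)), and sums of them are collapsed using the identity that for every m > 1 the m distinct m-th roots of unity sum to 0, e.g. 1 + exp(2*I*pi/3) + exp(-2*I*pi/3) = 0.)
Hence the multiplicities are chi_4: 1. Dimension check: dim(chi_2)*dim(chi_4) = 1*3 = 3 and sum (mult * dim) = 1*3 = 3.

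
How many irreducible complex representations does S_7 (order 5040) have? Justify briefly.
15

Solution. The number of irreducible complex representations of a finite group equals its number of conjugacy classes. Conjugacy classes in S_7 correspond to cycle types, i.e. partitions of 7; there are p(7) = 15 of them, so S_7 (order 5040) has exactly 15 irreducible complex representations.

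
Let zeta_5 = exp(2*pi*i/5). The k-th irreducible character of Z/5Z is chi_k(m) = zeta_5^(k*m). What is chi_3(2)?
chi_3(2) = zeta_5^6 = exp(2*I*pi/5)

Derivation: chi_3(2) = zeta_5^(3*2) = zeta_5^6. Since zeta_5^5 = 1, this equals zeta_5^1 = exp(2*pi*i*1/5) = exp(2*I*pi/5).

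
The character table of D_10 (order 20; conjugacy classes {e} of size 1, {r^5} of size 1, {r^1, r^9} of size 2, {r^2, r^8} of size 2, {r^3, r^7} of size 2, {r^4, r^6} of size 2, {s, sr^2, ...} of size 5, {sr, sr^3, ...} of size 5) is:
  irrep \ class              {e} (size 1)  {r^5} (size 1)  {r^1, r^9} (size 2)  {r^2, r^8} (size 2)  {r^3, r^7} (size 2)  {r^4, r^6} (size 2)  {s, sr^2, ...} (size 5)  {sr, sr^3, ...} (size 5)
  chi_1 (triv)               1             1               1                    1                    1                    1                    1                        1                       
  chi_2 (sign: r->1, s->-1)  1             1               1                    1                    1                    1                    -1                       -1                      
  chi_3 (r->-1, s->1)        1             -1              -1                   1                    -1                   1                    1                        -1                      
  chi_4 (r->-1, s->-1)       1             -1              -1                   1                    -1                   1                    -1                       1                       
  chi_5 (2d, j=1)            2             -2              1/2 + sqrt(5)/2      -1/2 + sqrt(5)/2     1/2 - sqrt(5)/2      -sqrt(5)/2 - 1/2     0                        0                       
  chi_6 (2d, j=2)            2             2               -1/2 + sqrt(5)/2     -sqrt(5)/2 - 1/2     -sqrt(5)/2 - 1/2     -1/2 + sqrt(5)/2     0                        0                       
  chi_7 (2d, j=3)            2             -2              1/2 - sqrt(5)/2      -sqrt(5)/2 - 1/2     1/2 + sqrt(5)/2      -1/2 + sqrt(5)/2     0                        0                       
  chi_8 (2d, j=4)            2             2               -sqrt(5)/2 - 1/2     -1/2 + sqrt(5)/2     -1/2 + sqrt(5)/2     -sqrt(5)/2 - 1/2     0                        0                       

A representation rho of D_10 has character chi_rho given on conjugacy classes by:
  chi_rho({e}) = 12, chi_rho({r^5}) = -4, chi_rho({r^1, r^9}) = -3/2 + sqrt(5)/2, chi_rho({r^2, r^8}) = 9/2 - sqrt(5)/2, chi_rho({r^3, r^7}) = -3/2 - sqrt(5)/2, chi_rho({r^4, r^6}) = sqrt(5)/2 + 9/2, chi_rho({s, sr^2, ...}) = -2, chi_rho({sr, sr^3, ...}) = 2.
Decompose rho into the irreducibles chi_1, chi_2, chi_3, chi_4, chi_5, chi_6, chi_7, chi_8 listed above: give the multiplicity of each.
Multiplicities: chi_1: 1, chi_2: 1, chi_3: 1, chi_4: 3, chi_5: 1, chi_6: 1, chi_7: 1, chi_8: 0.

Details: Use <chi_rho, chi> = (1/|G|) sum_C |C| * chi_rho(C) * conj(chi(C)) with |G| = 20 for each irreducible chi in the table:
  <chi_rho, chi_1> = (1/20)[1*(12)*conj(1) + 1*(-4)*conj(1) + 2*(-3/2 + sqrt(5)/2)*conj(1) + 2*(9/2 - sqrt(5)/2)*conj(1) + 2*(-3/2 - sqrt(5)/2)*conj(1) + 2*(sqrt(5)/2 + 9/2)*conj(1) + 5*(-2)*conj(1) + 5*(2)*conj(1)]
      = (1/20)[(12) + (-4) + (-3 + sqrt(5)) + (9 - sqrt(5)) + (-3 - sqrt(5)) + (sqrt(5) + 9) + (-10) + (10)] = 20/20 = 1
  <chi_rho, chi_2> = (1/20)[1*(12)*conj(1) + 1*(-4)*conj(1) + 2*(-3/2 + sqrt(5)/2)*conj(1) + 2*(9/2 - sqrt(5)/2)*conj(1) + 2*(-3/2 - sqrt(5)/2)*conj(1) + 2*(sqrt(5)/2 + 9/2)*conj(1) + 5*(-2)*conj(-1) + 5*(2)*conj(-1)]
      = (1/20)[(12) + (-4) + (-3 + sqrt(5)) + (9 - sqrt(5)) + (-3 - sqrt(5)) + (sqrt(5) + 9) + (10) + (-10)] = 20/20 = 1
  <chi_rho, chi_3> = (1/20)[1*(12)*conj(1) + 1*(-4)*conj(-1) + 2*(-3/2 + sqrt(5)/2)*conj(-1) + 2*(9/2 - sqrt(5)/2)*conj(1) + 2*(-3/2 - sqrt(5)/2)*conj(-1) + 2*(sqrt(5)/2 + 9/2)*conj(1) + 5*(-2)*conj(1) + 5*(2)*conj(-1)]
      = (1/20)[(12) + (4) + (3 - sqrt(5)) + (9 - sqrt(5)) + (sqrt(5) + 3) + (sqrt(5) + 9) + (-10) + (-10)] = 20/20 = 1
  <chi_rho, chi_4> = (1/20)[1*(12)*conj(1) + 1*(-4)*conj(-1) + 2*(-3/2 + sqrt(5)/2)*conj(-1) + 2*(9/2 - sqrt(5)/2)*conj(1) + 2*(-3/2 - sqrt(5)/2)*conj(-1) + 2*(sqrt(5)/2 + 9/2)*conj(1) + 5*(-2)*conj(-1) + 5*(2)*conj(1)]
      = (1/20)[(12) + (4) + (3 - sqrt(5)) + (9 - sqrt(5)) + (sqrt(5) + 3) + (sqrt(5) + 9) + (10) + (10)] = 60/20 = 3
  <chi_rho, chi_5> = (1/20)[1*(12)*conj(2) + 1*(-4)*conj(-2) + 2*(-3/2 + sqrt(5)/2)*conj(1/2 + sqrt(5)/2) + 2*(9/2 - sqrt(5)/2)*conj(-1/2 + sqrt(5)/2) + 2*(-3/2 - sqrt(5)/2)*conj(1/2 - sqrt(5)/2) + 2*(sqrt(5)/2 + 9/2)*conj(-sqrt(5)/2 - 1/2) + 5*(-2)*conj(0) + 5*(2)*conj(0)]
      = (1/20)[(24) + (8) + (1 - sqrt(5)) + (-7 + 5*sqrt(5)) + (1 + sqrt(5)) + (-5*sqrt(5) - 7) + (0) + (0)] = 20/20 = 1
  <chi_rho, chi_6> = (1/20)[1*(12)*conj(2) + 1*(-4)*conj(2) + 2*(-3/2 + sqrt(5)/2)*conj(-1/2 + sqrt(5)/2) + 2*(9/2 - sqrt(5)/2)*conj(-sqrt(5)/2 - 1/2) + 2*(-3/2 - sqrt(5)/2)*conj(-sqrt(5)/2 - 1/2) + 2*(sqrt(5)/2 + 9/2)*conj(-1/2 + sqrt(5)/2) + 5*(-2)*conj(0) + 5*(2)*conj(0)]
      = (1/20)[(24) + (-8) + (4 - 2*sqrt(5)) + (-4*sqrt(5) - 2) + (4 + 2*sqrt(5)) + (-2 + 4*sqrt(5)) + (0) + (0)] = 20/20 = 1
  <chi_rho, chi_7> = (1/20)[1*(12)*conj(2) + 1*(-4)*conj(-2) + 2*(-3/2 + sqrt(5)/2)*conj(1/2 - sqrt(5)/2) + 2*(9/2 - sqrt(5)/2)*conj(-sqrt(5)/2 - 1/2) + 2*(-3/2 - sqrt(5)/2)*conj(1/2 + sqrt(5)/2) + 2*(sqrt(5)/2 + 9/2)*conj(-1/2 + sqrt(5)/2) + 5*(-2)*conj(0) + 5*(2)*conj(0)]
      = (1/20)[(24) + (8) + (-4 + 2*sqrt(5)) + (-4*sqrt(5) - 2) + (-2*sqrt(5) - 4) + (-2 + 4*sqrt(5)) + (0) + (0)] = 20/20 = 1
  <chi_rho, chi_8> = (1/20)[1*(12)*conj(2) + 1*(-4)*conj(2) + 2*(-3/2 + sqrt(5)/2)*conj(-sqrt(5)/2 - 1/2) + 2*(9/2 - sqrt(5)/2)*conj(-1/2 + sqrt(5)/2) + 2*(-3/2 - sqrt(5)/2)*conj(-1/2 + sqrt(5)/2) + 2*(sqrt(5)/2 + 9/2)*conj(-sqrt(5)/2 - 1/2) + 5*(-2)*conj(0) + 5*(2)*conj(0)]
      = (1/20)[(24) + (-8) + (-1 + sqrt(5)) + (-7 + 5*sqrt(5)) + (-sqrt(5) - 1) + (-5*sqrt(5) - 7) + (0) + (0)] = 0/20 = 0
Dimension check: dim(rho) = sum (mult * dim) = 1*1 + 1*1 + 1*1 + 3*1 + 1*2 + 1*2 + 1*2 + 0*2 = 12 = chi_rho(e) = 12.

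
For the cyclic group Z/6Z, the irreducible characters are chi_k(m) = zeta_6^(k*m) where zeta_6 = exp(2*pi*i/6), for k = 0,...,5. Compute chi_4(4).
chi_4(4) = zeta_6^16 = exp(-2*I*pi/3)

Justification: chi_4(4) = zeta_6^(4*4) = zeta_6^16. Since zeta_6^6 = 1, this equals zeta_6^4 = exp(2*pi*i*4/6) = exp(-2*I*pi/3).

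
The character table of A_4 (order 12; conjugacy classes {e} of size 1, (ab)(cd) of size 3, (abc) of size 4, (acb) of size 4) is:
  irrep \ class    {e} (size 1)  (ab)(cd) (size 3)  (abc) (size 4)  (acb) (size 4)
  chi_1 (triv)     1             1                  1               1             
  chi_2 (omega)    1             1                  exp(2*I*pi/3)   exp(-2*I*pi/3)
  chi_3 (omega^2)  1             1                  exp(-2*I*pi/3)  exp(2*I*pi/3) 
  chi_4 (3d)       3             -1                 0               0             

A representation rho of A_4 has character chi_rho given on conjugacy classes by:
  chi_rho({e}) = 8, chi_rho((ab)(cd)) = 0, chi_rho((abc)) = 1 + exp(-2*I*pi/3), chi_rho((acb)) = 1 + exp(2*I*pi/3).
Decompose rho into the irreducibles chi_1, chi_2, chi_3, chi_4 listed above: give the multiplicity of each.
Multiplicities: chi_1: 1, chi_2: 0, chi_3: 1, chi_4: 2.

Reasoning: Use <chi_rho, chi> = (1/|G|) sum_C |C| * chi_rho(C) * conj(chi(C)) with |G| = 12 for each irreducible chi in the table:
  <chi_rho, chi_1> = (1/12)[1*(8)*conj(1) + 3*(0)*conj(1) + 4*(1 + exp(-2*I*pi/3))*conj(1) + 4*(1 + exp(2*I*pi/3))*conj(1)]
      = (1/12)[(8) + (0) + (4 + 4*exp(-2*I*pi/3)) + (4 + 4*exp(2*I*pi/3))] = 12/12 = 1
  <chi_rho, chi_2> = (1/12)[1*(8)*conj(1) + 3*(0)*conj(1) + 4*(1 + exp(-2*I*pi/3))*conj(exp(2*I*pi/3)) + 4*(1 + exp(2*I*pi/3))*conj(exp(-2*I*pi/3))]
      = (1/12)[(8) + (0) + (-4) + (-4)] = 0/12 = 0
  <chi_rho, chi_3> = (1/12)[1*(8)*conj(1) + 3*(0)*conj(1) + 4*(1 + exp(-2*I*pi/3))*conj(exp(-2*I*pi/3)) + 4*(1 + exp(2*I*pi/3))*conj(exp(2*I*pi/3))]
      = (1/12)[(8) + (0) + (4 + 4*exp(2*I*pi/3)) + (4 + 4*exp(-2*I*pi/3))] = 12/12 = 1
  <chi_rho, chi_4> = (1/12)[1*(8)*conj(3) + 3*(0)*conj(-1) + 4*(1 + exp(-2*I*pi/3))*conj(0) + 4*(1 + exp(2*I*pi/3))*conj(0)]
      = (1/12)[(24) + (0) + (0) + (0)] = 24/12 = 2
(Exp terms are combined using exp(i*s)*conj(exp(i*t)) = exp(i*(s-t)), and sums of them are collapsed using the identity that for every m > 1 the m distinct m-th roots of unity sum to 0, e.g. 1 + exp(2*I*pi/3) + exp(-2*I*pi/3) = 0.)
Dimension check: dim(rho) = sum (mult * dim) = 1*1 + 0*1 + 1*1 + 2*3 = 8 = chi_rho(e) = 8.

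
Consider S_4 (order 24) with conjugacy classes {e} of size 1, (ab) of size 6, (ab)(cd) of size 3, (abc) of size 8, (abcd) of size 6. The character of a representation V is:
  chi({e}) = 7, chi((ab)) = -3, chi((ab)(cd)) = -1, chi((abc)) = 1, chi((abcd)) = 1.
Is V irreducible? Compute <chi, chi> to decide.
Not irreducible (reducible): <chi, chi> = 5 > 1.

Proof sketch: <chi, chi> = (1/|G|) sum_C |C| * |chi(C)|^2 = (1/24)[1*|7|^2 + 6*|-3|^2 + 3*|-1|^2 + 8*|1|^2 + 6*|1|^2]
  = (1/24)[(49) + (54) + (3) + (8) + (6)] = 120/24 = 5.
A character is irreducible iff <chi, chi> = 1, so this representation is reducible.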